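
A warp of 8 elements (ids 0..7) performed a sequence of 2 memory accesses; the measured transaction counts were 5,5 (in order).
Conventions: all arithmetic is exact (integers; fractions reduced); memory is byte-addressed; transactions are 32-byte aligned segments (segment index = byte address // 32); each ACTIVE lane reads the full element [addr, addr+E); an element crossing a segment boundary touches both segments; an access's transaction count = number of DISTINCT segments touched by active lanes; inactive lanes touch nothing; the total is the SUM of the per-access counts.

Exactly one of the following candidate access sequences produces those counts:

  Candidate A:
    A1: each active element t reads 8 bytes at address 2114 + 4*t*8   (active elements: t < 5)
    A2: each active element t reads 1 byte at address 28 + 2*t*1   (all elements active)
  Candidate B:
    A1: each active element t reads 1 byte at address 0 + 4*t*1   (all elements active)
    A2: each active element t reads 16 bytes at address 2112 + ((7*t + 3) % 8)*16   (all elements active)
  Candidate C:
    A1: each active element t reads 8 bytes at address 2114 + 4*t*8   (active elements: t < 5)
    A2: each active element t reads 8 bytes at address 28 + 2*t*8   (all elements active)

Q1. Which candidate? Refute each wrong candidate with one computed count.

A: A2 gives 2 transactions, not 5
B: A1 gives 1 transaction, not 5
C: all counts match (5,5)

Answer: C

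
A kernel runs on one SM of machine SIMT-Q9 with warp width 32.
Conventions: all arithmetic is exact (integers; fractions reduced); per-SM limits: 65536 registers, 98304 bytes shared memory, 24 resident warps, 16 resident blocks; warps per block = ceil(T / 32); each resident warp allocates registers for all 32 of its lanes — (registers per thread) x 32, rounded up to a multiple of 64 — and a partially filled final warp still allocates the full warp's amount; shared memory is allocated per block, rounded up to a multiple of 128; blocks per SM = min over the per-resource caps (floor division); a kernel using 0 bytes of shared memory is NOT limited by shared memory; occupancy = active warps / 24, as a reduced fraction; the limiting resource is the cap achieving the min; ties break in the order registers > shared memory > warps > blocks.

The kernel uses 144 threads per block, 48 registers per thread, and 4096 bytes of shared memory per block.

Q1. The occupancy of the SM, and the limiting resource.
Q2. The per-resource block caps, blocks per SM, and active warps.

Answer: occupancy 5/6, limited by warps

registers: 8 blocks
shared memory: 24 blocks
warps: 4 blocks
blocks: 16 blocks

Answer: 4 blocks, 20 active warps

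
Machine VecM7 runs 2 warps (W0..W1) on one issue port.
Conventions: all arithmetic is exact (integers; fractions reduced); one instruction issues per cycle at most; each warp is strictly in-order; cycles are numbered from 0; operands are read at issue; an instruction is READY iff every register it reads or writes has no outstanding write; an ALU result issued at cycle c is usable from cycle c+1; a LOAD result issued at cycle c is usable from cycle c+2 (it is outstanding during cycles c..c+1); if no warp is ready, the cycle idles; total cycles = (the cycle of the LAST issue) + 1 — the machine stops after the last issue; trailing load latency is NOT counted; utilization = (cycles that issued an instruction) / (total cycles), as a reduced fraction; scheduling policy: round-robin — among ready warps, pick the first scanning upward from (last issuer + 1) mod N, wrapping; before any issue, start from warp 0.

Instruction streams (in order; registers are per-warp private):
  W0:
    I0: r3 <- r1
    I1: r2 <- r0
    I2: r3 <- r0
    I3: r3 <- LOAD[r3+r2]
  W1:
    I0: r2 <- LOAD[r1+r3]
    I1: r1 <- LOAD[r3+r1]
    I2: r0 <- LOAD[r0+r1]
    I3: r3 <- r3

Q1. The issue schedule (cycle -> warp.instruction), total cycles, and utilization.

cycle 0: W0.I0
cycle 1: W1.I0
cycle 2: W0.I1
cycle 3: W1.I1
cycle 4: W0.I2
cycle 5: W1.I2
cycle 6: W0.I3
cycle 7: W1.I3

Answer: 8 cycles, utilization 1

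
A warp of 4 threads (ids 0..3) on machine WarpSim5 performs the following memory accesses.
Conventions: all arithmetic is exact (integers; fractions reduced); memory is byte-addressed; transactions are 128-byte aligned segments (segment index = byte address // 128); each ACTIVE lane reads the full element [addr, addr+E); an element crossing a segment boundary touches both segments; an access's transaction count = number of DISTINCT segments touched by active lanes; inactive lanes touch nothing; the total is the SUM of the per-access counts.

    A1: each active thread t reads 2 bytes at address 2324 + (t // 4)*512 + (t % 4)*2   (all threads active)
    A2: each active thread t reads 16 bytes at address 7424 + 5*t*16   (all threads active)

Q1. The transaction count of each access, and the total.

A1: 1 transaction
A2: 2 transactions

Answer: 1,2; total 3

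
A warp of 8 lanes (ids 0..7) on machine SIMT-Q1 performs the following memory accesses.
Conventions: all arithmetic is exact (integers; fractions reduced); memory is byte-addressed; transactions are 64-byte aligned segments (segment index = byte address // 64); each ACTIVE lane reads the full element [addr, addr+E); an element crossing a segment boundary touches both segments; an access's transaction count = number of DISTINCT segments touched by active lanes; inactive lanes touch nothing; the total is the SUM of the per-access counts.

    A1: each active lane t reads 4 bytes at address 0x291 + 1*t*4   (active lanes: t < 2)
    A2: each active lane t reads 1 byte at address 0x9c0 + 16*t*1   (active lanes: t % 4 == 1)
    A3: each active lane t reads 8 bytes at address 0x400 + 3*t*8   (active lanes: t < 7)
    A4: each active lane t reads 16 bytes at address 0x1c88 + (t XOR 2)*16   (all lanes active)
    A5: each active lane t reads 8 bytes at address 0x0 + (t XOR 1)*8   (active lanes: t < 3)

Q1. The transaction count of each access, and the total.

A1: 1 transaction
A2: 2 transactions
A3: 3 transactions
A4: 3 transactions
A5: 1 transaction

Answer: 1,2,3,3,1; total 10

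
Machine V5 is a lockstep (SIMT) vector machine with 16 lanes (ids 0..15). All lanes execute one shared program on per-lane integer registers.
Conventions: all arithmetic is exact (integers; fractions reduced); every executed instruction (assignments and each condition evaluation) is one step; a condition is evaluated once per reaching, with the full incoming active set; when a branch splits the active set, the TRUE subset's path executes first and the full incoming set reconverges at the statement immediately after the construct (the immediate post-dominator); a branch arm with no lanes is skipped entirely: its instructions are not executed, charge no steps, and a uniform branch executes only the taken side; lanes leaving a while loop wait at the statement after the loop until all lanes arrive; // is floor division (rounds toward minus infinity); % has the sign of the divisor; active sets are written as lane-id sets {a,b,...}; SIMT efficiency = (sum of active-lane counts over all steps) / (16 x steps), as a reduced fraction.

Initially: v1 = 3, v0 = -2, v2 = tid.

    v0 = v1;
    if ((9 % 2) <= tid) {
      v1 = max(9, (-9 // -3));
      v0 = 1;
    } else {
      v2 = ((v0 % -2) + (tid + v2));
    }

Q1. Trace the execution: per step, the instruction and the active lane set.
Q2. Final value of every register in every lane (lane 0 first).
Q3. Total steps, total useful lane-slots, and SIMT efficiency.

step 0: v0 <- v1                     {0,1,2,3,4,5,6,7,8,9,10,11,12,13,14,15}
step 1: eval ((9 % 2) <= tid)        {0,1,2,3,4,5,6,7,8,9,10,11,12,13,14,15}
step 2: v1 <- max(9, (-9 // -3))     {1,2,3,4,5,6,7,8,9,10,11,12,13,14,15}
step 3: v0 <- 1                      {1,2,3,4,5,6,7,8,9,10,11,12,13,14,15}
step 4: v2 <- ((v0 % -2) + (tid + v2)) {0}

Answer: 5 steps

v1: 3,9,9,9,9,9,9,9,9,9,9,9,9,9,9,9
v0: 3,1,1,1,1,1,1,1,1,1,1,1,1,1,1,1
v2: -1,1,2,3,4,5,6,7,8,9,10,11,12,13,14,15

steps = 5; useful = 63; efficiency = 63/80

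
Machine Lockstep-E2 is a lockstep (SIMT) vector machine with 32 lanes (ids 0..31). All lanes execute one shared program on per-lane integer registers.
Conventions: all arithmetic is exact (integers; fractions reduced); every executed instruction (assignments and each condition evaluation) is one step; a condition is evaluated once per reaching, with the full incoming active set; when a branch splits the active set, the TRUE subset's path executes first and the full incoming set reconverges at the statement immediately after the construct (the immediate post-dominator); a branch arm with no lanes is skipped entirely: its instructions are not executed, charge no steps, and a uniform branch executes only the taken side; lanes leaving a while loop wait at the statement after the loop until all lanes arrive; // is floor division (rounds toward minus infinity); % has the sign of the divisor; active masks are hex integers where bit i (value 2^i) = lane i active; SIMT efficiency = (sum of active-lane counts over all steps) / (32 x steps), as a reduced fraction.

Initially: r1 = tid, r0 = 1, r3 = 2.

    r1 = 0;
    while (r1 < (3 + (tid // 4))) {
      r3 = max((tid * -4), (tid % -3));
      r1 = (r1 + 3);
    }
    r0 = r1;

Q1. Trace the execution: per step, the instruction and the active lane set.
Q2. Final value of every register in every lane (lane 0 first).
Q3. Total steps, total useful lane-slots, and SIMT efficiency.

step 0: r1 <- 0                      0xffffffff
step 1: eval (r1 < (3 + (tid // 4))) 0xffffffff
step 2: r3 <- max((tid * -4), (tid % -3)) 0xffffffff
step 3: r1 <- (r1 + 3)               0xffffffff
step 4: eval (r1 < (3 + (tid // 4))) 0xffffffff
step 5: r3 <- max((tid * -4), (tid % -3)) 0xfffffff0
step 6: r1 <- (r1 + 3)               0xfffffff0
step 7: eval (r1 < (3 + (tid // 4))) 0xfffffff0
step 8: r3 <- max((tid * -4), (tid % -3)) 0xffff0000
step 9: r1 <- (r1 + 3)               0xffff0000
step 10: eval (r1 < (3 + (tid // 4))) 0xffff0000
step 11: r3 <- max((tid * -4), (tid % -3)) 0xf0000000
step 12: r1 <- (r1 + 3)               0xf0000000
step 13: eval (r1 < (3 + (tid // 4))) 0xf0000000
step 14: r0 <- r1                     0xffffffff

Answer: 15 steps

r1: 3,3,3,3,6,6,6,6,6,6,6,6,6,6,6,6,9,9,9,9,9,9,9,9,9,9,9,9,12,12,12,12
r0: 3,3,3,3,6,6,6,6,6,6,6,6,6,6,6,6,9,9,9,9,9,9,9,9,9,9,9,9,12,12,12,12
r3: 0,-2,-1,0,-2,-1,0,-2,-1,0,-2,-1,0,-2,-1,0,-2,-1,0,-2,-1,0,-2,-1,0,-2,-1,0,-2,-1,0,-2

steps = 15; useful = 336; efficiency = 336/480 = 7/10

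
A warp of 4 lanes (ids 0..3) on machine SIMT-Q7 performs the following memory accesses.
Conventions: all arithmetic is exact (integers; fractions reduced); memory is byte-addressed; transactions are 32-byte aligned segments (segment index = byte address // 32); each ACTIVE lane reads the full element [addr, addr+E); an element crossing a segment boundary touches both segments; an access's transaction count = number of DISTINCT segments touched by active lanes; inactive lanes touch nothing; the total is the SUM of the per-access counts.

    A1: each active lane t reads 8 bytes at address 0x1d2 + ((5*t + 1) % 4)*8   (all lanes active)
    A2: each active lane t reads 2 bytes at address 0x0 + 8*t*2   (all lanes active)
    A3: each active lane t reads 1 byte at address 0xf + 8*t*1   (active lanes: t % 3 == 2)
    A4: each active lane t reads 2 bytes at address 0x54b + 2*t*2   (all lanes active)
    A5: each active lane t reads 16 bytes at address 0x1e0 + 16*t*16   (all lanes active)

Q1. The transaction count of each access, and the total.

A1: 2 transactions
A2: 2 transactions
A3: 1 transaction
A4: 1 transaction
A5: 4 transactions

Answer: 2,2,1,1,4; total 10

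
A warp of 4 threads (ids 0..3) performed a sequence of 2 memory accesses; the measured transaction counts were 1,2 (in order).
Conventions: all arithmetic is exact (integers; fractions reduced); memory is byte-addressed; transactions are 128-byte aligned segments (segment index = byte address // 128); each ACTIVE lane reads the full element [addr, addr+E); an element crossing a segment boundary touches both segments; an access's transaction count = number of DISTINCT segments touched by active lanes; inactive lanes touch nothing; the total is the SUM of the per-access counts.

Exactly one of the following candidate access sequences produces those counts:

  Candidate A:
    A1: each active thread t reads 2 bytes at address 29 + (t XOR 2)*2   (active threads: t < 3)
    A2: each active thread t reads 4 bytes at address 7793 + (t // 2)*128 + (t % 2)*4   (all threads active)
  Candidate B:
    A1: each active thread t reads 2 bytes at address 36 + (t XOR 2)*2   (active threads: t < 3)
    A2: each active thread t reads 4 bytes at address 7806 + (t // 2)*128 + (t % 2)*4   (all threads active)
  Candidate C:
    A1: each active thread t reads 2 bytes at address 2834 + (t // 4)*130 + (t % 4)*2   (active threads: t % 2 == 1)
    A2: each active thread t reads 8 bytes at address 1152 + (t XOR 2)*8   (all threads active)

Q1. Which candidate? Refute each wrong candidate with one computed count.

B: A2 gives 3 transactions, not 2
C: A2 gives 1 transaction, not 2
A: all counts match (1,2)

Answer: A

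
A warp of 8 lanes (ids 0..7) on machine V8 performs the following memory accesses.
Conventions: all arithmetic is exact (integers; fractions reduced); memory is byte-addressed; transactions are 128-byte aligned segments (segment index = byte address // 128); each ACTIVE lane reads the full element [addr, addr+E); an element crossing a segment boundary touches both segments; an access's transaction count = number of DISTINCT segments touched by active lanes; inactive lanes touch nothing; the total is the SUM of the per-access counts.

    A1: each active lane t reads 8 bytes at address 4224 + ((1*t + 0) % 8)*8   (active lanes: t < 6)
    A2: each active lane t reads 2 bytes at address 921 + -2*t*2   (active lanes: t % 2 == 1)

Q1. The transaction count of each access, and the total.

A1: 1 transaction
A2: 2 transactions

Answer: 1,2; total 3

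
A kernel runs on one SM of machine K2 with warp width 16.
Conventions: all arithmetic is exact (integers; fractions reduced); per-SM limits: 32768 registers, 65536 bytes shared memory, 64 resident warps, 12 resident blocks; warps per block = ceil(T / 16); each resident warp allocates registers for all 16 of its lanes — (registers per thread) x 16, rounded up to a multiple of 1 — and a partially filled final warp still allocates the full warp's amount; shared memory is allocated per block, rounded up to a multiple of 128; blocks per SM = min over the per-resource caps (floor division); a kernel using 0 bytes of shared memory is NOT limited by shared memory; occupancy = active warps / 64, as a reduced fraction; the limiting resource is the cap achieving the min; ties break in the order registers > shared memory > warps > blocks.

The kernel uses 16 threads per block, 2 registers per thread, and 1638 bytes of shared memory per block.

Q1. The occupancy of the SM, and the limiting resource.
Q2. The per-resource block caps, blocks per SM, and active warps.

Answer: occupancy 3/16, limited by blocks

registers: 1024 blocks
shared memory: 39 blocks
warps: 64 blocks
blocks: 12 blocks

Answer: 12 blocks, 12 active warps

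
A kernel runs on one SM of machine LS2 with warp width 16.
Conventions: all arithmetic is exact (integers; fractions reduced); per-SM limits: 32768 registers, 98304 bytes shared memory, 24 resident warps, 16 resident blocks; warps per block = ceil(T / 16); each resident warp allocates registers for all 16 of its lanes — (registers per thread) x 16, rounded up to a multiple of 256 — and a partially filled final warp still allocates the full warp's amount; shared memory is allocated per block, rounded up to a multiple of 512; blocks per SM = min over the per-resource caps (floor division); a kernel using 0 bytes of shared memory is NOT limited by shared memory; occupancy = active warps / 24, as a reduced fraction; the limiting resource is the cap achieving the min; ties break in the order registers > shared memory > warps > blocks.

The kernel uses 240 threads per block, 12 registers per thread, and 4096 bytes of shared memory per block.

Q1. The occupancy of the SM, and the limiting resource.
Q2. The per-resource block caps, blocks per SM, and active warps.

Answer: occupancy 5/8, limited by warps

registers: 8 blocks
shared memory: 24 blocks
warps: 1 block
blocks: 16 blocks

Answer: 1 block, 15 active warps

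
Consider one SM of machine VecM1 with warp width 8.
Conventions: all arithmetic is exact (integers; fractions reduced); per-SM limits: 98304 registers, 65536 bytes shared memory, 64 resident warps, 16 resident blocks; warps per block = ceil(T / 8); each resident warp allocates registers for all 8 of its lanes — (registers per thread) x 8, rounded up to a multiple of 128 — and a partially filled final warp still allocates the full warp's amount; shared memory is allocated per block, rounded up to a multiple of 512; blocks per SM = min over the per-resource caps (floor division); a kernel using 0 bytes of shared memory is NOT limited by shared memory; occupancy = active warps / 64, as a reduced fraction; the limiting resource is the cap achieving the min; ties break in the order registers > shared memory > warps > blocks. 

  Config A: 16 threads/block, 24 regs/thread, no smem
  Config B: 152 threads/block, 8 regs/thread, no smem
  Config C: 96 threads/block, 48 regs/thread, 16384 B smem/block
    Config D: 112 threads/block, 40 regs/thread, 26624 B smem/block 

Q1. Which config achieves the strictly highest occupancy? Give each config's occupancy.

occupancies: A 1/2, B 57/64, C 3/4, D 7/16

Answer: B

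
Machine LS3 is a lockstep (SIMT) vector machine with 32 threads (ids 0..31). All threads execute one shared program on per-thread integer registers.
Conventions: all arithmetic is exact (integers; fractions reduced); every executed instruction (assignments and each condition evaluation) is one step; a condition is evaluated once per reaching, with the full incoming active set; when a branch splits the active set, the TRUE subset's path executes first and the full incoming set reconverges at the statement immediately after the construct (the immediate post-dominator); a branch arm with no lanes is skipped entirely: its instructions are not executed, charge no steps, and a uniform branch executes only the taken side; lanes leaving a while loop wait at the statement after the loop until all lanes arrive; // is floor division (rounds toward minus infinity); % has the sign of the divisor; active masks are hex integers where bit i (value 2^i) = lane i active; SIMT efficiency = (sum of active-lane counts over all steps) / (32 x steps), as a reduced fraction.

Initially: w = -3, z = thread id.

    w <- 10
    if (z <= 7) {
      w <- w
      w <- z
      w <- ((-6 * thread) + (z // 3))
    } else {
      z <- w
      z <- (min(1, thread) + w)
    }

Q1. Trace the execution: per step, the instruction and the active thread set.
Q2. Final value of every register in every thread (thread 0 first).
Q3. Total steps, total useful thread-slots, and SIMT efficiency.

step 0: w <- 10                      0xffffffff
step 1: eval (z <= 7)                0xffffffff
step 2: w <- w                       0x000000ff
step 3: w <- z                       0x000000ff
step 4: w <- ((-6 * thread) + (z // 3)) 0x000000ff
step 5: z <- w                       0xffffff00
step 6: z <- (min(1, thread) + w)    0xffffff00

Answer: 7 steps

w: 0,-6,-12,-17,-23,-29,-34,-40,10,10,10,10,10,10,10,10,10,10,10,10,10,10,10,10,10,10,10,10,10,10,10,10
z: 0,1,2,3,4,5,6,7,11,11,11,11,11,11,11,11,11,11,11,11,11,11,11,11,11,11,11,11,11,11,11,11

steps = 7; useful = 136; efficiency = 136/224 = 17/28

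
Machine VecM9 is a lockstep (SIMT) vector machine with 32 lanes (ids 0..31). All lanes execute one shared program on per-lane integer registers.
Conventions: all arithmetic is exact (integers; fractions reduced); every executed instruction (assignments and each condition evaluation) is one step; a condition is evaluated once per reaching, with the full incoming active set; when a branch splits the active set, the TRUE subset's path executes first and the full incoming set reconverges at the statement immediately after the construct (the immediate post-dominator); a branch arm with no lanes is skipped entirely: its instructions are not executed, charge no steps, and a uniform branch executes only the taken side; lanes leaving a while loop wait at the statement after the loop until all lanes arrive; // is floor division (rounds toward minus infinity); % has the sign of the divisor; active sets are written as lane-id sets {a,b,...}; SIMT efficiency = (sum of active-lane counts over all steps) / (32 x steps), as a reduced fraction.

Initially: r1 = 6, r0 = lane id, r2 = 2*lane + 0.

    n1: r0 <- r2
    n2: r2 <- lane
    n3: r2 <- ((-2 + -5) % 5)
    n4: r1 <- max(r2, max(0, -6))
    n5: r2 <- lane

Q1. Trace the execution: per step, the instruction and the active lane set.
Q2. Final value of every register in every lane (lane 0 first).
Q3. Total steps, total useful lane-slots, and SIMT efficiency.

step 0: r0 <- r2                     {0,1,2,3,4,5,6,7,8,9,10,11,12,13,14,15,16,17,18,19,20,21,22,23,24,25,26,27,28,29,30,31}
step 1: r2 <- lane                   {0,1,2,3,4,5,6,7,8,9,10,11,12,13,14,15,16,17,18,19,20,21,22,23,24,25,26,27,28,29,30,31}
step 2: r2 <- ((-2 + -5) % 5)        {0,1,2,3,4,5,6,7,8,9,10,11,12,13,14,15,16,17,18,19,20,21,22,23,24,25,26,27,28,29,30,31}
step 3: r1 <- max(r2, max(0, -6))    {0,1,2,3,4,5,6,7,8,9,10,11,12,13,14,15,16,17,18,19,20,21,22,23,24,25,26,27,28,29,30,31}
step 4: r2 <- lane                   {0,1,2,3,4,5,6,7,8,9,10,11,12,13,14,15,16,17,18,19,20,21,22,23,24,25,26,27,28,29,30,31}

Answer: 5 steps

r1: 3,3,3,3,3,3,3,3,3,3,3,3,3,3,3,3,3,3,3,3,3,3,3,3,3,3,3,3,3,3,3,3
r0: 0,2,4,6,8,10,12,14,16,18,20,22,24,26,28,30,32,34,36,38,40,42,44,46,48,50,52,54,56,58,60,62
r2: 0,1,2,3,4,5,6,7,8,9,10,11,12,13,14,15,16,17,18,19,20,21,22,23,24,25,26,27,28,29,30,31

steps = 5; useful = 160; efficiency = 160/160 = 1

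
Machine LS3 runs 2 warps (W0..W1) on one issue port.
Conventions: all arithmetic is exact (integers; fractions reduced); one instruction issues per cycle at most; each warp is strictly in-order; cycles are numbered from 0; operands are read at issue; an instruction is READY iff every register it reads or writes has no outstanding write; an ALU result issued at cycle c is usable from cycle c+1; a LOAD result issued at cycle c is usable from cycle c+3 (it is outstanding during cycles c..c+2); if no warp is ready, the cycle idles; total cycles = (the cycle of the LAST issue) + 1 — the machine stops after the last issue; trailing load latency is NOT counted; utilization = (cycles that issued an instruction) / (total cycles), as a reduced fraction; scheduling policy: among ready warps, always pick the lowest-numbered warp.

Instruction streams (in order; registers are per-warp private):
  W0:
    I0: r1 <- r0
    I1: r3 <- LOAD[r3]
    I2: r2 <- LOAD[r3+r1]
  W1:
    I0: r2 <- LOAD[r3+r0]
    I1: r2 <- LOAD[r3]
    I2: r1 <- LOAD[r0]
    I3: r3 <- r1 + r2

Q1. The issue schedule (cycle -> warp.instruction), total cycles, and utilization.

cycle 0: W0.I0
cycle 1: W0.I1
cycle 2: W1.I0
cycle 3: idle
cycle 4: W0.I2
cycle 5: W1.I1
cycle 6: W1.I2
cycle 7: idle
cycle 8: idle
cycle 9: W1.I3

Answer: 10 cycles, utilization 7/10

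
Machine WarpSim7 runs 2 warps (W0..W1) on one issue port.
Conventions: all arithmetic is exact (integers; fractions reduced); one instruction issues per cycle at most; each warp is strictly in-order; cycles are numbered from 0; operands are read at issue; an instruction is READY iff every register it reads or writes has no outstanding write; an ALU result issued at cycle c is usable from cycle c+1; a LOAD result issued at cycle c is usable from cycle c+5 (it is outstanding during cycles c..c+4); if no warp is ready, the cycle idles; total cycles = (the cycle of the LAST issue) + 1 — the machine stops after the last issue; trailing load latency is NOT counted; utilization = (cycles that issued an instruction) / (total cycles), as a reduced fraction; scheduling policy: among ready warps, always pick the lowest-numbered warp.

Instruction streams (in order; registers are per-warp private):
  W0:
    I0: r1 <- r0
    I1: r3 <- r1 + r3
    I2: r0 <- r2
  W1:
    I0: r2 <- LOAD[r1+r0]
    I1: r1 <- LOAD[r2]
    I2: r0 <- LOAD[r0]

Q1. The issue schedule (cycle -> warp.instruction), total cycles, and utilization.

cycle 0: W0.I0
cycle 1: W0.I1
cycle 2: W0.I2
cycle 3: W1.I0
cycle 4: idle
cycle 5: idle
cycle 6: idle
cycle 7: idle
cycle 8: W1.I1
cycle 9: W1.I2

Answer: 10 cycles, utilization 3/5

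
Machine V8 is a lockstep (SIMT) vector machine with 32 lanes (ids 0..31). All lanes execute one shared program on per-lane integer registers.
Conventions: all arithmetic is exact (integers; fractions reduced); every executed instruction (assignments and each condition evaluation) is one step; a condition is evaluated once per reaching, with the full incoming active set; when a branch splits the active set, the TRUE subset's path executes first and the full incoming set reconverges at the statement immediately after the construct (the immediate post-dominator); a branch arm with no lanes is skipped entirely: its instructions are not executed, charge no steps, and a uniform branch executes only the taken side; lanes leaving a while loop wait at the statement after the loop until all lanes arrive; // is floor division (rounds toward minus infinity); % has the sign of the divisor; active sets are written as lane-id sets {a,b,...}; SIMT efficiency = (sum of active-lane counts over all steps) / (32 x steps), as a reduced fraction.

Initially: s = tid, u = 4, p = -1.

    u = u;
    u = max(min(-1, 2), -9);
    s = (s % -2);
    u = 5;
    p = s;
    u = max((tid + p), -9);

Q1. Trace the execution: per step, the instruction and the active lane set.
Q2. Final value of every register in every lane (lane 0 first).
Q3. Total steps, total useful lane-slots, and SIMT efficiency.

step 0: u <- u                       {0,1,2,3,4,5,6,7,8,9,10,11,12,13,14,15,16,17,18,19,20,21,22,23,24,25,26,27,28,29,30,31}
step 1: u <- max(min(-1, 2), -9)     {0,1,2,3,4,5,6,7,8,9,10,11,12,13,14,15,16,17,18,19,20,21,22,23,24,25,26,27,28,29,30,31}
step 2: s <- (s % -2)                {0,1,2,3,4,5,6,7,8,9,10,11,12,13,14,15,16,17,18,19,20,21,22,23,24,25,26,27,28,29,30,31}
step 3: u <- 5                       {0,1,2,3,4,5,6,7,8,9,10,11,12,13,14,15,16,17,18,19,20,21,22,23,24,25,26,27,28,29,30,31}
step 4: p <- s                       {0,1,2,3,4,5,6,7,8,9,10,11,12,13,14,15,16,17,18,19,20,21,22,23,24,25,26,27,28,29,30,31}
step 5: u <- max((tid + p), -9)      {0,1,2,3,4,5,6,7,8,9,10,11,12,13,14,15,16,17,18,19,20,21,22,23,24,25,26,27,28,29,30,31}

Answer: 6 steps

s: 0,-1,0,-1,0,-1,0,-1,0,-1,0,-1,0,-1,0,-1,0,-1,0,-1,0,-1,0,-1,0,-1,0,-1,0,-1,0,-1
u: 0,0,2,2,4,4,6,6,8,8,10,10,12,12,14,14,16,16,18,18,20,20,22,22,24,24,26,26,28,28,30,30
p: 0,-1,0,-1,0,-1,0,-1,0,-1,0,-1,0,-1,0,-1,0,-1,0,-1,0,-1,0,-1,0,-1,0,-1,0,-1,0,-1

steps = 6; useful = 192; efficiency = 192/192 = 1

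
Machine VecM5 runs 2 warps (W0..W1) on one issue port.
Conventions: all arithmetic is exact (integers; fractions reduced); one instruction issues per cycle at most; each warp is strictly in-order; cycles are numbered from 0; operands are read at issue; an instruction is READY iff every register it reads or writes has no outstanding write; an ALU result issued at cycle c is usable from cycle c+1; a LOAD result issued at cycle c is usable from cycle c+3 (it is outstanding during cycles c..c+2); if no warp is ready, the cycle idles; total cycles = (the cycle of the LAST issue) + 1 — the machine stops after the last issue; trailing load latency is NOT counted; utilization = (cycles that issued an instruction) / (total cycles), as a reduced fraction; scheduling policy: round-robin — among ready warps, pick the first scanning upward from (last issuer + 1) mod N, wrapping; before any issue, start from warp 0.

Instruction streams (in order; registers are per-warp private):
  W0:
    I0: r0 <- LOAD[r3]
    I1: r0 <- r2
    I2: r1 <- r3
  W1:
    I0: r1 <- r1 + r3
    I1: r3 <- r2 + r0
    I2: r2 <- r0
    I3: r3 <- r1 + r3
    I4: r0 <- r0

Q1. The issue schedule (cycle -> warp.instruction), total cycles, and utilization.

cycle 0: W0.I0
cycle 1: W1.I0
cycle 2: W1.I1
cycle 3: W0.I1
cycle 4: W1.I2
cycle 5: W0.I2
cycle 6: W1.I3
cycle 7: W1.I4

Answer: 8 cycles, utilization 1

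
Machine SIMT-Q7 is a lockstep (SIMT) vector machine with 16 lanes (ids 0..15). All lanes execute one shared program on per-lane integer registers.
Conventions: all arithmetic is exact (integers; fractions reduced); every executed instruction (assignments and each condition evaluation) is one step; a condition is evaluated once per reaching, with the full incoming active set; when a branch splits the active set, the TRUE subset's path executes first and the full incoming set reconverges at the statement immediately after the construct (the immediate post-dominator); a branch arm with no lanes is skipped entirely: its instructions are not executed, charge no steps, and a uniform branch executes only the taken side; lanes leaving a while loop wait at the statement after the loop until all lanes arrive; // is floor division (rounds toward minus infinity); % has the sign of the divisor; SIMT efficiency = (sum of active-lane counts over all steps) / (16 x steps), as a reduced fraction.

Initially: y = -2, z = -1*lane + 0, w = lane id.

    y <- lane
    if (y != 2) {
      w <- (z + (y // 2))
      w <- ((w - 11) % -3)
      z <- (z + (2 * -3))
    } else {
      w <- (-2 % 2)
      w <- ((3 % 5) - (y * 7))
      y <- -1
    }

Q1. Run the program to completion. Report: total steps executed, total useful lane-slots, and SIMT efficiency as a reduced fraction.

Answer: 8 steps, 80 useful, 5/8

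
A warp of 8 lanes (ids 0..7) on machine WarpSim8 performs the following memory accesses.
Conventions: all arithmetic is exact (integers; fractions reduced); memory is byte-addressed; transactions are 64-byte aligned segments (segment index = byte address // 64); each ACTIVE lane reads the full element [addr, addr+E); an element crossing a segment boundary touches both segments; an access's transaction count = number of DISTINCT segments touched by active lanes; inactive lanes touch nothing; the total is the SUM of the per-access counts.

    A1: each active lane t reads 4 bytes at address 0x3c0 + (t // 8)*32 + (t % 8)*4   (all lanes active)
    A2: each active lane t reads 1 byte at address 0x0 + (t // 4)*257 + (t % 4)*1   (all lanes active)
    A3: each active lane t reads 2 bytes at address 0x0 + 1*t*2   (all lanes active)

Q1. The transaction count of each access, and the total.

A1: 1 transaction
A2: 2 transactions
A3: 1 transaction

Answer: 1,2,1; total 4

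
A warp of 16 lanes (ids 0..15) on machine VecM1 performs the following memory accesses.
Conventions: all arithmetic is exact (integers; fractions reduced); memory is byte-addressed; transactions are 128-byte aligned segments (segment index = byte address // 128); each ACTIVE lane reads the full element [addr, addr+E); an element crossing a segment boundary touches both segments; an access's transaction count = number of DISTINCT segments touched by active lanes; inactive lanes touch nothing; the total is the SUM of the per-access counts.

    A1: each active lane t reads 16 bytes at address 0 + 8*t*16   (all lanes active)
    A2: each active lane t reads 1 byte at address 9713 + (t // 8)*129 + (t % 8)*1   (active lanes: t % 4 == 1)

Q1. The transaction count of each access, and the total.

A1: 16 transactions
A2: 2 transactions

Answer: 16,2; total 18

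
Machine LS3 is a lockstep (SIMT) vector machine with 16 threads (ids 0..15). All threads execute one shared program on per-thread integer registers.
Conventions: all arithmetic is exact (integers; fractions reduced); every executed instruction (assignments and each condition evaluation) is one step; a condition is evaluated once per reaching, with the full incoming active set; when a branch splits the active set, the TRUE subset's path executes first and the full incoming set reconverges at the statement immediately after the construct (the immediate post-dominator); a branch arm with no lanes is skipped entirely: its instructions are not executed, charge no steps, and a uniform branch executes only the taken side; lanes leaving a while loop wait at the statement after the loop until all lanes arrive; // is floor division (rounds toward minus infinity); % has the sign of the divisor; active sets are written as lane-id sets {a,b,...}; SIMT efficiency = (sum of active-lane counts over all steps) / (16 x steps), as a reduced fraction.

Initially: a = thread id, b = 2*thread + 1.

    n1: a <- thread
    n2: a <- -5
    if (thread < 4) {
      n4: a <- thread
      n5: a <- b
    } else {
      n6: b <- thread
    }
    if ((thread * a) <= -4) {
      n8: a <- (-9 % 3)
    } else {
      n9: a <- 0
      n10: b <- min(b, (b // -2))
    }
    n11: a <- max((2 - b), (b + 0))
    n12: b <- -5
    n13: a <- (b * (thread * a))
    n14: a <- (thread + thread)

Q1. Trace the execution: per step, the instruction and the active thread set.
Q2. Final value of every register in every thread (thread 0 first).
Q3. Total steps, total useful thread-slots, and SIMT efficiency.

step 0: a <- thread                  {0,1,2,3,4,5,6,7,8,9,10,11,12,13,14,15}
step 1: a <- -5                      {0,1,2,3,4,5,6,7,8,9,10,11,12,13,14,15}
step 2: eval (thread < 4)            {0,1,2,3,4,5,6,7,8,9,10,11,12,13,14,15}
step 3: a <- thread                  {0,1,2,3}
step 4: a <- b                       {0,1,2,3}
step 5: b <- thread                  {4,5,6,7,8,9,10,11,12,13,14,15}
step 6: eval ((thread * a) <= -4)    {0,1,2,3,4,5,6,7,8,9,10,11,12,13,14,15}
step 7: a <- (-9 % 3)                {4,5,6,7,8,9,10,11,12,13,14,15}
step 8: a <- 0                       {0,1,2,3}
step 9: b <- min(b, (b // -2))       {0,1,2,3}
step 10: a <- max((2 - b), (b + 0))   {0,1,2,3,4,5,6,7,8,9,10,11,12,13,14,15}
step 11: b <- -5                      {0,1,2,3,4,5,6,7,8,9,10,11,12,13,14,15}
step 12: a <- (b * (thread * a))      {0,1,2,3,4,5,6,7,8,9,10,11,12,13,14,15}
step 13: a <- (thread + thread)       {0,1,2,3,4,5,6,7,8,9,10,11,12,13,14,15}

Answer: 14 steps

a: 0,2,4,6,8,10,12,14,16,18,20,22,24,26,28,30
b: -5,-5,-5,-5,-5,-5,-5,-5,-5,-5,-5,-5,-5,-5,-5,-5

steps = 14; useful = 168; efficiency = 168/224 = 3/4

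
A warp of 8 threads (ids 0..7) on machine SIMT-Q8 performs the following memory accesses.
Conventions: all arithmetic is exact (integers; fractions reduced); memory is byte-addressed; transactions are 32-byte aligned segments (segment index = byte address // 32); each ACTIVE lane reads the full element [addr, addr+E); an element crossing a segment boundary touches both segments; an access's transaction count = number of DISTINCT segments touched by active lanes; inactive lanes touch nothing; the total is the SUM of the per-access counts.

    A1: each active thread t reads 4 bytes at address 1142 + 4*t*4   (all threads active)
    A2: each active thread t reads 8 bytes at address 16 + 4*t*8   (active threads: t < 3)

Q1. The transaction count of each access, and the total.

A1: 5 transactions
A2: 3 transactions

Answer: 5,3; total 8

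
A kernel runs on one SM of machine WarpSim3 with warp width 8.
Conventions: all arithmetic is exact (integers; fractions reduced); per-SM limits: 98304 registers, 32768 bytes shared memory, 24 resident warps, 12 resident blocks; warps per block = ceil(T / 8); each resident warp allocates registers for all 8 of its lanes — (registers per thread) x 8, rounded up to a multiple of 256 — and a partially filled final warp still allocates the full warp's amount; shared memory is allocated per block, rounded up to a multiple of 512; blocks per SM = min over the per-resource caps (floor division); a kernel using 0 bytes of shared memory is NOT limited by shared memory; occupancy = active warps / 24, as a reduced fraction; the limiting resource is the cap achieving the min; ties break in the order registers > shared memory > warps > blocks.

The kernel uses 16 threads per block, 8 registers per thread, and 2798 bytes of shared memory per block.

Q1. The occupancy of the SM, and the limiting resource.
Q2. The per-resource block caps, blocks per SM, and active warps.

Answer: occupancy 5/6, limited by shared memory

registers: 192 blocks
shared memory: 10 blocks
warps: 12 blocks
blocks: 12 blocks

Answer: 10 blocks, 20 active warps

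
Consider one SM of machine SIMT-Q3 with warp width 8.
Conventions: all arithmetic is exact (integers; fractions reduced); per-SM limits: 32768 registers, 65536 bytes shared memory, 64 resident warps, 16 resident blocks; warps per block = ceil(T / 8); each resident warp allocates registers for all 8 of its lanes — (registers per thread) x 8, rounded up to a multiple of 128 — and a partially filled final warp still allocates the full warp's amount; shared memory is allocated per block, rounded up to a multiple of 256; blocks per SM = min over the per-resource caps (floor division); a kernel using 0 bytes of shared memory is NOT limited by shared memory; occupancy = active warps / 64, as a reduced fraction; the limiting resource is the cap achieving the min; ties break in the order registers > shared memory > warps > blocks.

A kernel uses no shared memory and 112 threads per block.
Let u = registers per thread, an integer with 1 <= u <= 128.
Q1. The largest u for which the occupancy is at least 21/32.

Answer: u = 96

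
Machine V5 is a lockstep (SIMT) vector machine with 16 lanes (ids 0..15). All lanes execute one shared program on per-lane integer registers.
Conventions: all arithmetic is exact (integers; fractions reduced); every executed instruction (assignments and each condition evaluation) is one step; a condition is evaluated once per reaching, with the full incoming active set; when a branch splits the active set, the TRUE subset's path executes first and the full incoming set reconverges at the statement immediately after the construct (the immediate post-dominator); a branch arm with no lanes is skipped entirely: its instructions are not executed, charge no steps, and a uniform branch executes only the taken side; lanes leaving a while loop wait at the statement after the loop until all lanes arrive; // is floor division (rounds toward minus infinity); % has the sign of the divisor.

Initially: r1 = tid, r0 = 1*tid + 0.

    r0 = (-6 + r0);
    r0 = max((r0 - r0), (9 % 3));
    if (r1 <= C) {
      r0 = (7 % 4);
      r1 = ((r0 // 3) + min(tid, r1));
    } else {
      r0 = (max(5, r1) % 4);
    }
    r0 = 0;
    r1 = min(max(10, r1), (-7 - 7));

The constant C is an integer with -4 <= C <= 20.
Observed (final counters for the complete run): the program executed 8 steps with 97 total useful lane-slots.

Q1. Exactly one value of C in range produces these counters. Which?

Answer: C = 0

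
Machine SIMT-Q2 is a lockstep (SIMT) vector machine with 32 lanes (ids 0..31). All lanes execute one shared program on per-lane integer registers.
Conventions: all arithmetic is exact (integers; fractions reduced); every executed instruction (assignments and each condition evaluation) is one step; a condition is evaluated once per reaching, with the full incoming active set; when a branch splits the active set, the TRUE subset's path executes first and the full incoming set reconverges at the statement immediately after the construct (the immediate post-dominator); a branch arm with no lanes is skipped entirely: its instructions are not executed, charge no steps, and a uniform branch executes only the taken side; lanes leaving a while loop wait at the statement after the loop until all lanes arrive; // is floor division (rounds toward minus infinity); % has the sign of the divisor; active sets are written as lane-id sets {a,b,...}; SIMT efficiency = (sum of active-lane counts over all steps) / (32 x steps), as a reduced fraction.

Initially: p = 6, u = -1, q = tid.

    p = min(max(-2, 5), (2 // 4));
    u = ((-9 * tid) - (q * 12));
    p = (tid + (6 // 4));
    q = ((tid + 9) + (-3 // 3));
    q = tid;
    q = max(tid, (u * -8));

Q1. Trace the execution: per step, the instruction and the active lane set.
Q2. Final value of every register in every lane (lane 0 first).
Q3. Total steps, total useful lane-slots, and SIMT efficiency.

step 0: p <- min(max(-2, 5), (2 // 4)) {0,1,2,3,4,5,6,7,8,9,10,11,12,13,14,15,16,17,18,19,20,21,22,23,24,25,26,27,28,29,30,31}
step 1: u <- ((-9 * tid) - (q * 12)) {0,1,2,3,4,5,6,7,8,9,10,11,12,13,14,15,16,17,18,19,20,21,22,23,24,25,26,27,28,29,30,31}
step 2: p <- (tid + (6 // 4))        {0,1,2,3,4,5,6,7,8,9,10,11,12,13,14,15,16,17,18,19,20,21,22,23,24,25,26,27,28,29,30,31}
step 3: q <- ((tid + 9) + (-3 // 3)) {0,1,2,3,4,5,6,7,8,9,10,11,12,13,14,15,16,17,18,19,20,21,22,23,24,25,26,27,28,29,30,31}
step 4: q <- tid                     {0,1,2,3,4,5,6,7,8,9,10,11,12,13,14,15,16,17,18,19,20,21,22,23,24,25,26,27,28,29,30,31}
step 5: q <- max(tid, (u * -8))      {0,1,2,3,4,5,6,7,8,9,10,11,12,13,14,15,16,17,18,19,20,21,22,23,24,25,26,27,28,29,30,31}

Answer: 6 steps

p: 1,2,3,4,5,6,7,8,9,10,11,12,13,14,15,16,17,18,19,20,21,22,23,24,25,26,27,28,29,30,31,32
u: 0,-21,-42,-63,-84,-105,-126,-147,-168,-189,-210,-231,-252,-273,-294,-315,-336,-357,-378,-399,-420,-441,-462,-483,-504,-525,-546,-567,-588,-609,-630,-651
q: 0,168,336,504,672,840,1008,1176,1344,1512,1680,1848,2016,2184,2352,2520,2688,2856,3024,3192,3360,3528,3696,3864,4032,4200,4368,4536,4704,4872,5040,5208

steps = 6; useful = 192; efficiency = 192/192 = 1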